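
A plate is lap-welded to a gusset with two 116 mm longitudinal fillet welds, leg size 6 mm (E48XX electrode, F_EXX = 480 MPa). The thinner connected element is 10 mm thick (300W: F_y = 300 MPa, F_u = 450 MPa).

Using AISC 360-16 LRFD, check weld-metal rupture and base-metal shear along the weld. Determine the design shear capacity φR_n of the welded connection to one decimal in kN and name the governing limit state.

212.6 kN (weld metal governs)

Weld metal: throat = 0.707×6 = 4.242 mm, L = 2×116 = 232 mm. φR_n = 0.75 × 0.6 × 480 × 4.242 × 232 = 212.6 kN.
Base metal shear (10 mm plate): yield φR_n = 1.0×0.6×300×10×232 = 417.6 kN; rupture φR_n = 0.75×0.6×450×10×232 = 469.8 kN; take 417.6 kN (yield).
Governing: min(212.6, 417.6) = 212.6 kN → weld metal.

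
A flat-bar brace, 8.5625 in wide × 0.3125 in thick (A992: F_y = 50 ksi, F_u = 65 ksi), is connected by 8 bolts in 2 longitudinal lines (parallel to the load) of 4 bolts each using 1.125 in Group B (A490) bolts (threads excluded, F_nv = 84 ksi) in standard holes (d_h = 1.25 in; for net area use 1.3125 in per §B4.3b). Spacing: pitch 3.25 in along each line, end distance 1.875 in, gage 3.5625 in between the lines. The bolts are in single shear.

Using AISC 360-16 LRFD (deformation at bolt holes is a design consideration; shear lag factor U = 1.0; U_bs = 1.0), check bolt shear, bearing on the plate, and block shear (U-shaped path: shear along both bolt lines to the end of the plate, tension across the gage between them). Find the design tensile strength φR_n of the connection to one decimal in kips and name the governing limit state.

162.8 kips (block shear governs)

Bolt shear: A_b = π(1.125)²/4 = 0.99402 in². φR_n = 0.75 × 84 × 0.99402 × 8 × 1 = 501.0 kips.
Bearing (0.3125 in plate, F_u = 65 ksi): end bolts L_c = 1.875 − 1.25/2 = 1.25, R_n = min(1.2×1.25×0.3125×65, 2.4×1.125×0.3125×65) = 30.469 kips/bolt; interior L_c = 3.25 − 1.25 = 2, R_n = 48.75 kips/bolt. φR_n = 0.75 × (2×30.469 + 6×48.75) = 265.1 kips.
Block shear: shear path 2×[1.875+3×3.25] = 2×11.625 in, A_gv = 7.2656, A_nv = 2×(11.625 − 3.5×1.3125)×0.3125 = 4.3945 in²; tension across gage: (3.5625 − 1×1.3125)×0.3125 = 0.70313 in². R_n = min(0.6×65×4.3945, 0.6×50×7.2656) + 1.0×65×0.70313 = min(171.39, 217.97) + 45.703 = 217.09 kips. φR_n = 0.75 × 217.09 = 162.8 kips.
Governing: min(501.0, 265.1, 162.8) = 162.8 kips → block shear.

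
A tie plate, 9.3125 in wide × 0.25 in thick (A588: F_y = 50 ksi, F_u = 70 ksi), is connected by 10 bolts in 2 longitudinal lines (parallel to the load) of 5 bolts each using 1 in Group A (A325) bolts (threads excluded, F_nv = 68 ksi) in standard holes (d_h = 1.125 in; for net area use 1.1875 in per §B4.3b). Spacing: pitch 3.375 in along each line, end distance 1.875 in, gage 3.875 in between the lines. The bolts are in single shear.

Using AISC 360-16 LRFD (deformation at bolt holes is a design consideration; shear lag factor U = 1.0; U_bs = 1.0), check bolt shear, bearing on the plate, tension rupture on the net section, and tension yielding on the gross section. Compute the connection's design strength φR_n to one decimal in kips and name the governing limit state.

Bolt shear: A_b = π(1)²/4 = 0.7854 in². φR_n = 0.75 × 68 × 0.7854 × 10 × 1 = 400.6 kips.
Bearing (0.25 in plate, F_u = 70 ksi): end bolts L_c = 1.875 − 1.125/2 = 1.3125, R_n = min(1.2×1.3125×0.25×70, 2.4×1×0.25×70) = 27.563 kips/bolt; interior L_c = 3.375 − 1.125 = 2.25, R_n = 42 kips/bolt. φR_n = 0.75 × (2×27.563 + 8×42) = 293.3 kips.
Tension rupture (net): A_n = (9.3125 − 2×1.1875)×0.25 = 1.7344 in² (U = 1.0, A_e = A_n). φR_n = 0.75 × 70 × 1.7344 = 91.1 kips.
Tension yield (gross): A_g = 9.3125×0.25 = 2.3281 in². φR_n = 0.90 × 50 × 2.3281 = 104.8 kips.
Governing: min(400.6, 293.3, 91.1, 104.8) = 91.1 kips → net-section rupture.

91.1 kips (net-section rupture governs)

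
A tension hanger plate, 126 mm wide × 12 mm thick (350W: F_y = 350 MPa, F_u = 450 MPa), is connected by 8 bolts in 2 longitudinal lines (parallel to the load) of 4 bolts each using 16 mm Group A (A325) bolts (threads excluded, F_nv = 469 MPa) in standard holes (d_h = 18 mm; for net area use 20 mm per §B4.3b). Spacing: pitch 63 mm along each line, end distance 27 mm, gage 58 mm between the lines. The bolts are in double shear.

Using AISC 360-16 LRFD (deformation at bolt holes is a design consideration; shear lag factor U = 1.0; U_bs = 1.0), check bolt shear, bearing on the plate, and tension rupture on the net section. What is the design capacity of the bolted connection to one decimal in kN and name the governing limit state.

Bolt shear: A_b = π(16)²/4 = 201.06 mm². φR_n = 0.75 × 469 × 201.06 × 8 × 2 = 1131.6 kN.
Bearing (12 mm plate, F_u = 450 MPa): end bolts L_c = 27 − 18/2 = 18, R_n = min(1.2×18×12×450, 2.4×16×12×450) = 116.64 kN/bolt; interior L_c = 63 − 18 = 45, R_n = 207.36 kN/bolt. φR_n = 0.75 × (2×116.64 + 6×207.36) = 1108.1 kN.
Tension rupture (net): A_n = (126 − 2×20)×12 = 1032 mm² (U = 1.0, A_e = A_n). φR_n = 0.75 × 450 × 1032 = 348.3 kN.
Governing: min(1131.6, 1108.1, 348.3) = 348.3 kN → net-section rupture.

348.3 kN (net-section rupture governs)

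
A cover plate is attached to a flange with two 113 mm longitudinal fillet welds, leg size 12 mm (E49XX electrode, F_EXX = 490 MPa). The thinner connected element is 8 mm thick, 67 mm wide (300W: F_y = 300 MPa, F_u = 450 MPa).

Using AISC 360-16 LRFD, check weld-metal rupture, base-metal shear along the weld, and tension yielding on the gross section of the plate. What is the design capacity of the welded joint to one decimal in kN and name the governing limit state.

144.7 kN (gross-section yield governs)

Weld metal: throat = 0.707×12 = 8.484 mm, L = 2×113 = 226 mm. φR_n = 0.75 × 0.6 × 490 × 8.484 × 226 = 422.8 kN.
Base metal shear (8 mm plate): yield φR_n = 1.0×0.6×300×8×226 = 325.4 kN; rupture φR_n = 0.75×0.6×450×8×226 = 366.1 kN; take 325.4 kN (yield).
Tension yield (gross): A_g = 67×8 = 536 mm². φR_n = 0.90 × 300 × 536 = 144.7 kN.
Governing: min(422.8, 325.4, 144.7) = 144.7 kN → gross-section yield.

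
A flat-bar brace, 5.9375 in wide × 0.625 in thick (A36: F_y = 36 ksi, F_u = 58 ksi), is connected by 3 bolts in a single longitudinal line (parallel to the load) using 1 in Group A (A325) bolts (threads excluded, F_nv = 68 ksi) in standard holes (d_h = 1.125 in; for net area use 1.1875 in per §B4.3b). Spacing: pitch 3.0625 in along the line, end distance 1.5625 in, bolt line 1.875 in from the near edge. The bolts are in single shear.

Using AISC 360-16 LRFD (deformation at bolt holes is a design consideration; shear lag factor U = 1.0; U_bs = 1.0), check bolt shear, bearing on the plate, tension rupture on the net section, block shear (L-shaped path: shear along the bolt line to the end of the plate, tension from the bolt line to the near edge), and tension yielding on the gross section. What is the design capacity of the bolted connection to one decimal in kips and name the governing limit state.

Bolt shear: A_b = π(1)²/4 = 0.7854 in². φR_n = 0.75 × 68 × 0.7854 × 3 × 1 = 120.2 kips.
Bearing (0.625 in plate, F_u = 58 ksi): end bolts L_c = 1.5625 − 1.125/2 = 1, R_n = min(1.2×1×0.625×58, 2.4×1×0.625×58) = 43.5 kips/bolt; interior L_c = 3.0625 − 1.125 = 1.9375, R_n = 84.281 kips/bolt. φR_n = 0.75 × (1×43.5 + 2×84.281) = 159.0 kips.
Tension rupture (net): A_n = (5.9375 − 1×1.1875)×0.625 = 2.9688 in² (U = 1.0, A_e = A_n). φR_n = 0.75 × 58 × 2.9688 = 129.1 kips.
Block shear: shear path 1×[1.5625+2×3.0625] = 1×7.6875 in, A_gv = 4.8047, A_nv = 1×(7.6875 − 2.5×1.1875)×0.625 = 2.9492 in²; tension to near edge: (1.875 − 0.5×1.1875)×0.625 = 0.80078 in². R_n = min(0.6×58×2.9492, 0.6×36×4.8047) + 1.0×58×0.80078 = min(102.63, 103.78) + 46.445 = 149.08 kips. φR_n = 0.75 × 149.08 = 111.8 kips.
Tension yield (gross): A_g = 5.9375×0.625 = 3.7109 in². φR_n = 0.90 × 36 × 3.7109 = 120.2 kips.
Governing: min(120.2, 159.0, 129.1, 111.8, 120.2) = 111.8 kips → block shear.

111.8 kips (block shear governs)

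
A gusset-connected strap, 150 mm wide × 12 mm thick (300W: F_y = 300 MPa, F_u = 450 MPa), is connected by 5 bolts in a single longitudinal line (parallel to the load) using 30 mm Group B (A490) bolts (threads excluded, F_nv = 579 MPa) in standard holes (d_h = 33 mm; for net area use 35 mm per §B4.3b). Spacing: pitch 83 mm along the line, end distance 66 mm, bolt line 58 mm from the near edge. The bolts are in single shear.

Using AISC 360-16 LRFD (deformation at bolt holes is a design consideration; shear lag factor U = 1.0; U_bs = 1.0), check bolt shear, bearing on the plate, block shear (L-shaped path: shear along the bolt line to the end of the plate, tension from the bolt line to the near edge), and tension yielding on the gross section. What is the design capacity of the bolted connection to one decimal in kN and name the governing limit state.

486.0 kN (gross-section yield governs)

Bolt shear: A_b = π(30)²/4 = 706.86 mm². φR_n = 0.75 × 579 × 706.86 × 5 × 1 = 1534.8 kN.
Bearing (12 mm plate, F_u = 450 MPa): end bolts L_c = 66 − 33/2 = 49.5, R_n = min(1.2×49.5×12×450, 2.4×30×12×450) = 320.76 kN/bolt; interior L_c = 83 − 33 = 50, R_n = 324 kN/bolt. φR_n = 0.75 × (1×320.76 + 4×324) = 1212.6 kN.
Block shear: shear path 1×[66+4×83] = 1×398 mm, A_gv = 4776, A_nv = 1×(398 − 4.5×35)×12 = 2886 mm²; tension to near edge: (58 − 0.5×35)×12 = 486 mm². R_n = min(0.6×450×2886, 0.6×300×4776) + 1.0×450×486 = min(779.22, 859.68) + 218.7 = 997.92 kN. φR_n = 0.75 × 997.92 = 748.4 kN.
Tension yield (gross): A_g = 150×12 = 1800 mm². φR_n = 0.90 × 300 × 1800 = 486.0 kN.
Governing: min(1534.8, 1212.6, 748.4, 486.0) = 486.0 kN → gross-section yield.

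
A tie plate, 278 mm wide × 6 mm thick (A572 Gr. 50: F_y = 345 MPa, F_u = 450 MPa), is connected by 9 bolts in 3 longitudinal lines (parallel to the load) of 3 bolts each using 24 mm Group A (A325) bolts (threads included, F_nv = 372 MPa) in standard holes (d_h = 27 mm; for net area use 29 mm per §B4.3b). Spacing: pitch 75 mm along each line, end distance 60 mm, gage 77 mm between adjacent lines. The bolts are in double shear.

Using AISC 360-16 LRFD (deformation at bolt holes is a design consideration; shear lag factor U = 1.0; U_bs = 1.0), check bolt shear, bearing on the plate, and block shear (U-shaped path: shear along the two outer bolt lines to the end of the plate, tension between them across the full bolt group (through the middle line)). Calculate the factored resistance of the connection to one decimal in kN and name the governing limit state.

Bolt shear: A_b = π(24)²/4 = 452.39 mm². φR_n = 0.75 × 372 × 452.39 × 9 × 2 = 2271.9 kN.
Bearing (6 mm plate, F_u = 450 MPa): end bolts L_c = 60 − 27/2 = 46.5, R_n = min(1.2×46.5×6×450, 2.4×24×6×450) = 150.66 kN/bolt; interior L_c = 75 − 27 = 48, R_n = 155.52 kN/bolt. φR_n = 0.75 × (3×150.66 + 6×155.52) = 1038.8 kN.
Block shear: shear path 2×[60+2×75] = 2×210 mm, A_gv = 2520, A_nv = 2×(210 − 2.5×29)×6 = 1650 mm²; tension across gage: (154 − 2×29)×6 = 576 mm². R_n = min(0.6×450×1650, 0.6×345×2520) + 1.0×450×576 = min(445.5, 521.64) + 259.2 = 704.7 kN. φR_n = 0.75 × 704.7 = 528.5 kN.
Governing: min(2271.9, 1038.8, 528.5) = 528.5 kN → block shear.

528.5 kN (block shear governs)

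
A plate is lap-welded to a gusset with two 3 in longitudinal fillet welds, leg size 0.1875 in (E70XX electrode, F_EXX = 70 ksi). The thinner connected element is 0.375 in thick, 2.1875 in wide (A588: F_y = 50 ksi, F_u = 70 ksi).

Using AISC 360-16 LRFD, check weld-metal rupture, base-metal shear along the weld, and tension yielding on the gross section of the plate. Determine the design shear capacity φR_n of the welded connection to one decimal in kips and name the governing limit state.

25.1 kips (weld metal governs)

Weld metal: throat = 0.707×0.1875 = 0.13256 in, L = 2×3 = 6 in. φR_n = 0.75 × 0.6 × 70 × 0.13256 × 6 = 25.1 kips.
Base metal shear (0.375 in plate): yield φR_n = 1.0×0.6×50×0.375×6 = 67.5 kips; rupture φR_n = 0.75×0.6×70×0.375×6 = 70.9 kips; take 67.5 kips (yield).
Tension yield (gross): A_g = 2.1875×0.375 = 0.82031 in². φR_n = 0.90 × 50 × 0.82031 = 36.9 kips.
Governing: min(25.1, 67.5, 36.9) = 25.1 kips → weld metal.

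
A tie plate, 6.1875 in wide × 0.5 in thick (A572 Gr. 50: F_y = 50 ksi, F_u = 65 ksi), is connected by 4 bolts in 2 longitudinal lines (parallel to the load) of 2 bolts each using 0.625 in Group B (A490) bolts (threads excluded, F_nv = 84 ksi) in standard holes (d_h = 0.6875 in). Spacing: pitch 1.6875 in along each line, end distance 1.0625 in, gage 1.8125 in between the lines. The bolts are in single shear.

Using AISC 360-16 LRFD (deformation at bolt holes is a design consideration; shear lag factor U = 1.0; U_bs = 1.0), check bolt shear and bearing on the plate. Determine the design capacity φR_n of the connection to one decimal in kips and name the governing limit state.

Bolt shear: A_b = π(0.625)²/4 = 0.3068 in². φR_n = 0.75 × 84 × 0.3068 × 4 × 1 = 77.3 kips.
Bearing (0.5 in plate, F_u = 65 ksi): end bolts L_c = 1.0625 − 0.6875/2 = 0.71875, R_n = min(1.2×0.71875×0.5×65, 2.4×0.625×0.5×65) = 28.031 kips/bolt; interior L_c = 1.6875 − 0.6875 = 1, R_n = 39 kips/bolt. φR_n = 0.75 × (2×28.031 + 2×39) = 100.5 kips.
Governing: min(77.3, 100.5) = 77.3 kips → bolt shear.

77.3 kips (bolt shear governs)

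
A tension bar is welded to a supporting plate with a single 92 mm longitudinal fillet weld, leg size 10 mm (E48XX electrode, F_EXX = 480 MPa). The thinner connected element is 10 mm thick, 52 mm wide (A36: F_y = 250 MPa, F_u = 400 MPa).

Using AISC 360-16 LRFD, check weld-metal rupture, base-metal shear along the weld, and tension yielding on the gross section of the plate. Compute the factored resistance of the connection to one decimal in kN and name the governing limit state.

117.0 kN (gross-section yield governs)

Weld metal: throat = 0.707×10 = 7.07 mm, L = 92 mm. φR_n = 0.75 × 0.6 × 480 × 7.07 × 92 = 140.5 kN.
Base metal shear (10 mm plate): yield φR_n = 1.0×0.6×250×10×92 = 138.0 kN; rupture φR_n = 0.75×0.6×400×10×92 = 165.6 kN; take 138.0 kN (yield).
Tension yield (gross): A_g = 52×10 = 520 mm². φR_n = 0.90 × 250 × 520 = 117.0 kN.
Governing: min(140.5, 138.0, 117.0) = 117.0 kN → gross-section yield.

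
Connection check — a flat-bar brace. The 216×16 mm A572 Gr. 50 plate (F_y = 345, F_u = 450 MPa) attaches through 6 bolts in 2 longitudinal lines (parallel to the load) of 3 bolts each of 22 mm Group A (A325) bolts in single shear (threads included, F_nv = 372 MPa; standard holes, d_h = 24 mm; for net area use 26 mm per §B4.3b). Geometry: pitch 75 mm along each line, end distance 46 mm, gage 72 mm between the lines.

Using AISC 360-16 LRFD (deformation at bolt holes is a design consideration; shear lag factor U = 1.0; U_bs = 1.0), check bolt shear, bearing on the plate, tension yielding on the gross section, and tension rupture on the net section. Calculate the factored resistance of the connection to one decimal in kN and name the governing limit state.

636.3 kN (bolt shear governs)

Bolt shear: A_b = π(22)²/4 = 380.13 mm². φR_n = 0.75 × 372 × 380.13 × 6 × 1 = 636.3 kN.
Bearing (16 mm plate, F_u = 450 MPa): end bolts L_c = 46 − 24/2 = 34, R_n = min(1.2×34×16×450, 2.4×22×16×450) = 293.76 kN/bolt; interior L_c = 75 − 24 = 51, R_n = 380.16 kN/bolt. φR_n = 0.75 × (2×293.76 + 4×380.16) = 1581.1 kN.
Tension yield (gross): A_g = 216×16 = 3456 mm². φR_n = 0.90 × 345 × 3456 = 1073.1 kN.
Tension rupture (net): A_n = (216 − 2×26)×16 = 2624 mm² (U = 1.0, A_e = A_n). φR_n = 0.75 × 450 × 2624 = 885.6 kN.
Governing: min(636.3, 1581.1, 1073.1, 885.6) = 636.3 kN → bolt shear.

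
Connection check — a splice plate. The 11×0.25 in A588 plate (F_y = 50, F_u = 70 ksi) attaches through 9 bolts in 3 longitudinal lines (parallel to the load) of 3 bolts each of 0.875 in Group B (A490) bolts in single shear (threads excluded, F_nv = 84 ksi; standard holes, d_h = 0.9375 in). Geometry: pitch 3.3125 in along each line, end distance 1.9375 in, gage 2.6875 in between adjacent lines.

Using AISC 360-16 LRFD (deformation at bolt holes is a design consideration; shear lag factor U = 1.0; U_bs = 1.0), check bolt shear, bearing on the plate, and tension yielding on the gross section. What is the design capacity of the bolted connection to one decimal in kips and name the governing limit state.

123.8 kips (gross-section yield governs)

Bolt shear: A_b = π(0.875)²/4 = 0.60132 in². φR_n = 0.75 × 84 × 0.60132 × 9 × 1 = 340.9 kips.
Bearing (0.25 in plate, F_u = 70 ksi): end bolts L_c = 1.9375 − 0.9375/2 = 1.46875, R_n = min(1.2×1.46875×0.25×70, 2.4×0.875×0.25×70) = 30.844 kips/bolt; interior L_c = 3.3125 − 0.9375 = 2.375, R_n = 36.75 kips/bolt. φR_n = 0.75 × (3×30.844 + 6×36.75) = 234.8 kips.
Tension yield (gross): A_g = 11×0.25 = 2.75 in². φR_n = 0.90 × 50 × 2.75 = 123.8 kips.
Governing: min(340.9, 234.8, 123.8) = 123.8 kips → gross-section yield.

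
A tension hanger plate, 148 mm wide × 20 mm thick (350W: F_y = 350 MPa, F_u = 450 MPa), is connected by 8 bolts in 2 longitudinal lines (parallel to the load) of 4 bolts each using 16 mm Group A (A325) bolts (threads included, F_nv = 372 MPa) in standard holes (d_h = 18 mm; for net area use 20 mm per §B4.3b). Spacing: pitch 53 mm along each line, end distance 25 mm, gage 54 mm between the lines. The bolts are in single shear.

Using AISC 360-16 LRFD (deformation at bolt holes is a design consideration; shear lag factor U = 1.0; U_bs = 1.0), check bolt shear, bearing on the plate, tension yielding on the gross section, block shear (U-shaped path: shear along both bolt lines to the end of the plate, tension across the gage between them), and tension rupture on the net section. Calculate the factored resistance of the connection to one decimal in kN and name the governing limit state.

448.8 kN (bolt shear governs)

Bolt shear: A_b = π(16)²/4 = 201.06 mm². φR_n = 0.75 × 372 × 201.06 × 8 × 1 = 448.8 kN.
Bearing (20 mm plate, F_u = 450 MPa): end bolts L_c = 25 − 18/2 = 16, R_n = min(1.2×16×20×450, 2.4×16×20×450) = 172.8 kN/bolt; interior L_c = 53 − 18 = 35, R_n = 345.6 kN/bolt. φR_n = 0.75 × (2×172.8 + 6×345.6) = 1814.4 kN.
Tension yield (gross): A_g = 148×20 = 2960 mm². φR_n = 0.90 × 350 × 2960 = 932.4 kN.
Block shear: shear path 2×[25+3×53] = 2×184 mm, A_gv = 7360, A_nv = 2×(184 − 3.5×20)×20 = 4560 mm²; tension across gage: (54 − 1×20)×20 = 680 mm². R_n = min(0.6×450×4560, 0.6×350×7360) + 1.0×450×680 = min(1231.2, 1545.6) + 306 = 1537.2 kN. φR_n = 0.75 × 1537.2 = 1152.9 kN.
Tension rupture (net): A_n = (148 − 2×20)×20 = 2160 mm² (U = 1.0, A_e = A_n). φR_n = 0.75 × 450 × 2160 = 729.0 kN.
Governing: min(448.8, 1814.4, 932.4, 1152.9, 729.0) = 448.8 kN → bolt shear.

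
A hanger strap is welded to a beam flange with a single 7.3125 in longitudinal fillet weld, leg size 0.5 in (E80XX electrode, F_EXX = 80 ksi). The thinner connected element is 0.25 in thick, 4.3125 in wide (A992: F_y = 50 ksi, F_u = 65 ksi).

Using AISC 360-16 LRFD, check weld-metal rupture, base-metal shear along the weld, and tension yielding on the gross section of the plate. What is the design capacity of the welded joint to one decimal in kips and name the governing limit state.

48.5 kips (gross-section yield governs)

Weld metal: throat = 0.707×0.5 = 0.3535 in, L = 7.3125 in. φR_n = 0.75 × 0.6 × 80 × 0.3535 × 7.3125 = 93.1 kips.
Base metal shear (0.25 in plate): yield φR_n = 1.0×0.6×50×0.25×7.3125 = 54.8 kips; rupture φR_n = 0.75×0.6×65×0.25×7.3125 = 53.5 kips; take 53.5 kips (rupture).
Tension yield (gross): A_g = 4.3125×0.25 = 1.0781 in². φR_n = 0.90 × 50 × 1.0781 = 48.5 kips.
Governing: min(93.1, 53.5, 48.5) = 48.5 kips → gross-section yield.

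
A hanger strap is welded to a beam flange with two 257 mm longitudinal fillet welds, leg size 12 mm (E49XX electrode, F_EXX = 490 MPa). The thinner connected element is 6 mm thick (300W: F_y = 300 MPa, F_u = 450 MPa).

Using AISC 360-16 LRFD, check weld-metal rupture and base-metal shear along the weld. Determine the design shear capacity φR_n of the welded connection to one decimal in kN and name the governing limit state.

Weld metal: throat = 0.707×12 = 8.484 mm, L = 2×257 = 514 mm. φR_n = 0.75 × 0.6 × 490 × 8.484 × 514 = 961.6 kN.
Base metal shear (6 mm plate): yield φR_n = 1.0×0.6×300×6×514 = 555.1 kN; rupture φR_n = 0.75×0.6×450×6×514 = 624.5 kN; take 555.1 kN (yield).
Governing: min(961.6, 555.1) = 555.1 kN → base-metal shear.

555.1 kN (base-metal shear governs)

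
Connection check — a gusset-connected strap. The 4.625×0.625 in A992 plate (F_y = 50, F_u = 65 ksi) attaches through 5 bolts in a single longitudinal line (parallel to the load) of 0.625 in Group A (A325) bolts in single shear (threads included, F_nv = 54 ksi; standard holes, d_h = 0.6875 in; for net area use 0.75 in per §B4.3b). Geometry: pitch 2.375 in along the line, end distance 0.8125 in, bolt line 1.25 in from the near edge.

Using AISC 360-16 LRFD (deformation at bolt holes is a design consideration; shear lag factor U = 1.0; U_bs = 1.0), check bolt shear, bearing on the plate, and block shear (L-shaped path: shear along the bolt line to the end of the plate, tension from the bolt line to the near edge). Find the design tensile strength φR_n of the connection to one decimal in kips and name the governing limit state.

Bolt shear: A_b = π(0.625)²/4 = 0.3068 in². φR_n = 0.75 × 54 × 0.3068 × 5 × 1 = 62.1 kips.
Bearing (0.625 in plate, F_u = 65 ksi): end bolts L_c = 0.8125 − 0.6875/2 = 0.46875, R_n = min(1.2×0.46875×0.625×65, 2.4×0.625×0.625×65) = 22.852 kips/bolt; interior L_c = 2.375 − 0.6875 = 1.6875, R_n = 60.938 kips/bolt. φR_n = 0.75 × (1×22.852 + 4×60.938) = 200.0 kips.
Block shear: shear path 1×[0.8125+4×2.375] = 1×10.3125 in, A_gv = 6.4453, A_nv = 1×(10.3125 − 4.5×0.75)×0.625 = 4.3359 in²; tension to near edge: (1.25 − 0.5×0.75)×0.625 = 0.54688 in². R_n = min(0.6×65×4.3359, 0.6×50×6.4453) + 1.0×65×0.54688 = min(169.1, 193.36) + 35.547 = 204.65 kips. φR_n = 0.75 × 204.65 = 153.5 kips.
Governing: min(62.1, 200.0, 153.5) = 62.1 kips → bolt shear.

62.1 kips (bolt shear governs)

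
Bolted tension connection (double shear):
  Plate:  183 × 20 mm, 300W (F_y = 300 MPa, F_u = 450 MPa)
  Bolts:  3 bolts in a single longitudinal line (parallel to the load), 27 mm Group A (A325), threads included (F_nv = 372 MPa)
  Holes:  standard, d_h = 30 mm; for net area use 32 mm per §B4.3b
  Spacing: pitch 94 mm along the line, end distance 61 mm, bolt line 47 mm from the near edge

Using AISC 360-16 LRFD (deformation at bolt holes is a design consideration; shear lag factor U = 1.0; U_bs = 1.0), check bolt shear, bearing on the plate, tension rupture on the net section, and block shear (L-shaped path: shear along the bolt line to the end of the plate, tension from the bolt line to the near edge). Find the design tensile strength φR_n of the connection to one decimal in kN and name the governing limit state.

881.6 kN (block shear governs)

Bolt shear: A_b = π(27)²/4 = 572.56 mm². φR_n = 0.75 × 372 × 572.56 × 3 × 2 = 958.5 kN.
Bearing (20 mm plate, F_u = 450 MPa): end bolts L_c = 61 − 30/2 = 46, R_n = min(1.2×46×20×450, 2.4×27×20×450) = 496.8 kN/bolt; interior L_c = 94 − 30 = 64, R_n = 583.2 kN/bolt. φR_n = 0.75 × (1×496.8 + 2×583.2) = 1247.4 kN.
Tension rupture (net): A_n = (183 − 1×32)×20 = 3020 mm² (U = 1.0, A_e = A_n). φR_n = 0.75 × 450 × 3020 = 1019.3 kN.
Block shear: shear path 1×[61+2×94] = 1×249 mm, A_gv = 4980, A_nv = 1×(249 − 2.5×32)×20 = 3380 mm²; tension to near edge: (47 − 0.5×32)×20 = 620 mm². R_n = min(0.6×450×3380, 0.6×300×4980) + 1.0×450×620 = min(912.6, 896.4) + 279 = 1175.4 kN. φR_n = 0.75 × 1175.4 = 881.6 kN.
Governing: min(958.5, 1247.4, 1019.3, 881.6) = 881.6 kN → block shear.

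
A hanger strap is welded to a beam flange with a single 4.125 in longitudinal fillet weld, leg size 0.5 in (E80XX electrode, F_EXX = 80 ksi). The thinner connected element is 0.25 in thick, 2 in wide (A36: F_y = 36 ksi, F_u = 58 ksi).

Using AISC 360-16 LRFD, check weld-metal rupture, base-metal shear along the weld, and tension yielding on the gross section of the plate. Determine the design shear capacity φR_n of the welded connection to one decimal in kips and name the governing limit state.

Weld metal: throat = 0.707×0.5 = 0.3535 in, L = 4.125 in. φR_n = 0.75 × 0.6 × 80 × 0.3535 × 4.125 = 52.5 kips.
Base metal shear (0.25 in plate): yield φR_n = 1.0×0.6×36×0.25×4.125 = 22.3 kips; rupture φR_n = 0.75×0.6×58×0.25×4.125 = 26.9 kips; take 22.3 kips (yield).
Tension yield (gross): A_g = 2×0.25 = 0.5 in². φR_n = 0.90 × 36 × 0.5 = 16.2 kips.
Governing: min(52.5, 22.3, 16.2) = 16.2 kips → gross-section yield.

16.2 kips (gross-section yield governs)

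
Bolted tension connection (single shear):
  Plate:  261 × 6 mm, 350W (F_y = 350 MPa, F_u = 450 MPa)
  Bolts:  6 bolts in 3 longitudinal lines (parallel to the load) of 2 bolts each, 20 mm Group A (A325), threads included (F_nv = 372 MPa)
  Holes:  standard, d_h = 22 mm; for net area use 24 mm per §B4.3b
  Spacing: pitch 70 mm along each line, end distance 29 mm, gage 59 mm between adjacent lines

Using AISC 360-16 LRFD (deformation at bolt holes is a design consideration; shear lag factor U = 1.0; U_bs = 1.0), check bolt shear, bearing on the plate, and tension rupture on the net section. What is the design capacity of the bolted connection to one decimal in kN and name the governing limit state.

382.7 kN (net-section rupture governs)

Bolt shear: A_b = π(20)²/4 = 314.16 mm². φR_n = 0.75 × 372 × 314.16 × 6 × 1 = 525.9 kN.
Bearing (6 mm plate, F_u = 450 MPa): end bolts L_c = 29 − 22/2 = 18, R_n = min(1.2×18×6×450, 2.4×20×6×450) = 58.32 kN/bolt; interior L_c = 70 − 22 = 48, R_n = 129.6 kN/bolt. φR_n = 0.75 × (3×58.32 + 3×129.6) = 422.8 kN.
Tension rupture (net): A_n = (261 − 3×24)×6 = 1134 mm² (U = 1.0, A_e = A_n). φR_n = 0.75 × 450 × 1134 = 382.7 kN.
Governing: min(525.9, 422.8, 382.7) = 382.7 kN → net-section rupture.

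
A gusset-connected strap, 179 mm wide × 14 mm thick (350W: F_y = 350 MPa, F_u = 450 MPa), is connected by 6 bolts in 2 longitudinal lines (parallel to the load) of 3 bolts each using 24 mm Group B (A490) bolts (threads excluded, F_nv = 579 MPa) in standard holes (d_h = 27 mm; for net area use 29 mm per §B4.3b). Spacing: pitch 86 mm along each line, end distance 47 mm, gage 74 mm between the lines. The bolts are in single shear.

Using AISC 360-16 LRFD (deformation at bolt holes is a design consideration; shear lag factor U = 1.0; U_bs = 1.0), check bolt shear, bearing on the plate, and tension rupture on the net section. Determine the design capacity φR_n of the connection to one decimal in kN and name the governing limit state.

571.7 kN (net-section rupture governs)

Bolt shear: A_b = π(24)²/4 = 452.39 mm². φR_n = 0.75 × 579 × 452.39 × 6 × 1 = 1178.7 kN.
Bearing (14 mm plate, F_u = 450 MPa): end bolts L_c = 47 − 27/2 = 33.5, R_n = min(1.2×33.5×14×450, 2.4×24×14×450) = 253.26 kN/bolt; interior L_c = 86 − 27 = 59, R_n = 362.88 kN/bolt. φR_n = 0.75 × (2×253.26 + 4×362.88) = 1468.5 kN.
Tension rupture (net): A_n = (179 − 2×29)×14 = 1694 mm² (U = 1.0, A_e = A_n). φR_n = 0.75 × 450 × 1694 = 571.7 kN.
Governing: min(1178.7, 1468.5, 571.7) = 571.7 kN → net-section rupture.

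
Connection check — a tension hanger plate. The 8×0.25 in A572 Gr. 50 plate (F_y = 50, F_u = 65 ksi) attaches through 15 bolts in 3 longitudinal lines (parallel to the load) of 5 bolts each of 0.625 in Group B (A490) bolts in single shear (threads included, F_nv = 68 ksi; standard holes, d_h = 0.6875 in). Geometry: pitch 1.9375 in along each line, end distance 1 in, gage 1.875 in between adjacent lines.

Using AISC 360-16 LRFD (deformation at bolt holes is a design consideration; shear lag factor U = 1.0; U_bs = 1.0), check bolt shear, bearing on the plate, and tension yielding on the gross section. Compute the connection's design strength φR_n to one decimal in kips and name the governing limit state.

90.0 kips (gross-section yield governs)

Bolt shear: A_b = π(0.625)²/4 = 0.3068 in². φR_n = 0.75 × 68 × 0.3068 × 15 × 1 = 234.7 kips.
Bearing (0.25 in plate, F_u = 65 ksi): end bolts L_c = 1 − 0.6875/2 = 0.65625, R_n = min(1.2×0.65625×0.25×65, 2.4×0.625×0.25×65) = 12.797 kips/bolt; interior L_c = 1.9375 − 0.6875 = 1.25, R_n = 24.375 kips/bolt. φR_n = 0.75 × (3×12.797 + 12×24.375) = 248.2 kips.
Tension yield (gross): A_g = 8×0.25 = 2 in². φR_n = 0.90 × 50 × 2 = 90.0 kips.
Governing: min(234.7, 248.2, 90.0) = 90.0 kips → gross-section yield.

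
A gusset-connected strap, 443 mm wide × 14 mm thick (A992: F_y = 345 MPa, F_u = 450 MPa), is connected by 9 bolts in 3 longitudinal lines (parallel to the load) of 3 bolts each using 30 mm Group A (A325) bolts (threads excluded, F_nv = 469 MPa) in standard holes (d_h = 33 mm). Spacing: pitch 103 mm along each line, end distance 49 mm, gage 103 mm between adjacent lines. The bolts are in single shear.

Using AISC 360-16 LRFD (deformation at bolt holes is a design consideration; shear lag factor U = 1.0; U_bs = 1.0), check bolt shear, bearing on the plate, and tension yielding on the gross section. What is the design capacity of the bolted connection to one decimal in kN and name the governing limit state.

Bolt shear: A_b = π(30)²/4 = 706.86 mm². φR_n = 0.75 × 469 × 706.86 × 9 × 1 = 2237.7 kN.
Bearing (14 mm plate, F_u = 450 MPa): end bolts L_c = 49 − 33/2 = 32.5, R_n = min(1.2×32.5×14×450, 2.4×30×14×450) = 245.7 kN/bolt; interior L_c = 103 − 33 = 70, R_n = 453.6 kN/bolt. φR_n = 0.75 × (3×245.7 + 6×453.6) = 2594.0 kN.
Tension yield (gross): A_g = 443×14 = 6202 mm². φR_n = 0.90 × 345 × 6202 = 1925.7 kN.
Governing: min(2237.7, 2594.0, 1925.7) = 1925.7 kN → gross-section yield.

1925.7 kN (gross-section yield governs)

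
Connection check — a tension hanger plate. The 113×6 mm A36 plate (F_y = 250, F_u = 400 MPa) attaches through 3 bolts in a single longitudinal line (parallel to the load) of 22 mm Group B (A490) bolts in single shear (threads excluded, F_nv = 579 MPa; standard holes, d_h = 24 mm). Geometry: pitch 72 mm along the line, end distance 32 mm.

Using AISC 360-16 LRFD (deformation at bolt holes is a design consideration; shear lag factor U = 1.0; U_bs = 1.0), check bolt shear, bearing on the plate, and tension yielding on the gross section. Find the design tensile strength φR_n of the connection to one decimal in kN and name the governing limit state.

152.6 kN (gross-section yield governs)

Bolt shear: A_b = π(22)²/4 = 380.13 mm². φR_n = 0.75 × 579 × 380.13 × 3 × 1 = 495.2 kN.
Bearing (6 mm plate, F_u = 400 MPa): end bolts L_c = 32 − 24/2 = 20, R_n = min(1.2×20×6×400, 2.4×22×6×400) = 57.6 kN/bolt; interior L_c = 72 − 24 = 48, R_n = 126.72 kN/bolt. φR_n = 0.75 × (1×57.6 + 2×126.72) = 233.3 kN.
Tension yield (gross): A_g = 113×6 = 678 mm². φR_n = 0.90 × 250 × 678 = 152.6 kN.
Governing: min(495.2, 233.3, 152.6) = 152.6 kN → gross-section yield.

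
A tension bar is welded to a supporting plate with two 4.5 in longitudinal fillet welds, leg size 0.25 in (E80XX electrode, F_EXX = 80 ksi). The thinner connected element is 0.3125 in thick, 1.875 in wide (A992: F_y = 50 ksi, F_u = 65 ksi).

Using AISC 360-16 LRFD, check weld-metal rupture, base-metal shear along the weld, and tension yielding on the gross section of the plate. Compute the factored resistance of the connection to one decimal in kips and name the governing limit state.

Weld metal: throat = 0.707×0.25 = 0.17675 in, L = 2×4.5 = 9 in. φR_n = 0.75 × 0.6 × 80 × 0.17675 × 9 = 57.3 kips.
Base metal shear (0.3125 in plate): yield φR_n = 1.0×0.6×50×0.3125×9 = 84.4 kips; rupture φR_n = 0.75×0.6×65×0.3125×9 = 82.3 kips; take 82.3 kips (rupture).
Tension yield (gross): A_g = 1.875×0.3125 = 0.58594 in². φR_n = 0.90 × 50 × 0.58594 = 26.4 kips.
Governing: min(57.3, 82.3, 26.4) = 26.4 kips → gross-section yield.

26.4 kips (gross-section yield governs)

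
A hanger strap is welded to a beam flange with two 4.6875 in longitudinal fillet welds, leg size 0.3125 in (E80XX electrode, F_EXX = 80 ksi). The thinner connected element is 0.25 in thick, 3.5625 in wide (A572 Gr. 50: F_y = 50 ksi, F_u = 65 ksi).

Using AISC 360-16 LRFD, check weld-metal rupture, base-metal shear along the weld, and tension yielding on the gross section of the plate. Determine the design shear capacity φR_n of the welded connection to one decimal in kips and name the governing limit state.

Weld metal: throat = 0.707×0.3125 = 0.22094 in, L = 2×4.6875 = 9.375 in. φR_n = 0.75 × 0.6 × 80 × 0.22094 × 9.375 = 74.6 kips.
Base metal shear (0.25 in plate): yield φR_n = 1.0×0.6×50×0.25×9.375 = 70.3 kips; rupture φR_n = 0.75×0.6×65×0.25×9.375 = 68.6 kips; take 68.6 kips (rupture).
Tension yield (gross): A_g = 3.5625×0.25 = 0.89063 in². φR_n = 0.90 × 50 × 0.89063 = 40.1 kips.
Governing: min(74.6, 68.6, 40.1) = 40.1 kips → gross-section yield.

40.1 kips (gross-section yield governs)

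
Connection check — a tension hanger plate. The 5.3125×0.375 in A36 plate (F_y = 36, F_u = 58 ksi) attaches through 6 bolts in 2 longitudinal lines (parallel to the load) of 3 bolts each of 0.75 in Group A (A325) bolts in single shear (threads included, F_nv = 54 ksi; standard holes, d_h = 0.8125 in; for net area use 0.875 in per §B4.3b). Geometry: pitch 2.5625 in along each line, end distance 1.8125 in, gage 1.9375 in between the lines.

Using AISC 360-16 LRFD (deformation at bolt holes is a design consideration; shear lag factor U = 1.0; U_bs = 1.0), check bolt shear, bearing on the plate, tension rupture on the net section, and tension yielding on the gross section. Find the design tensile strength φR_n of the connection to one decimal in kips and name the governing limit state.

Bolt shear: A_b = π(0.75)²/4 = 0.44179 in². φR_n = 0.75 × 54 × 0.44179 × 6 × 1 = 107.4 kips.
Bearing (0.375 in plate, F_u = 58 ksi): end bolts L_c = 1.8125 − 0.8125/2 = 1.40625, R_n = min(1.2×1.40625×0.375×58, 2.4×0.75×0.375×58) = 36.703 kips/bolt; interior L_c = 2.5625 − 0.8125 = 1.75, R_n = 39.15 kips/bolt. φR_n = 0.75 × (2×36.703 + 4×39.15) = 172.5 kips.
Tension rupture (net): A_n = (5.3125 − 2×0.875)×0.375 = 1.3359 in² (U = 1.0, A_e = A_n). φR_n = 0.75 × 58 × 1.3359 = 58.1 kips.
Tension yield (gross): A_g = 5.3125×0.375 = 1.9922 in². φR_n = 0.90 × 36 × 1.9922 = 64.5 kips.
Governing: min(107.4, 172.5, 58.1, 64.5) = 58.1 kips → net-section rupture.

58.1 kips (net-section rupture governs)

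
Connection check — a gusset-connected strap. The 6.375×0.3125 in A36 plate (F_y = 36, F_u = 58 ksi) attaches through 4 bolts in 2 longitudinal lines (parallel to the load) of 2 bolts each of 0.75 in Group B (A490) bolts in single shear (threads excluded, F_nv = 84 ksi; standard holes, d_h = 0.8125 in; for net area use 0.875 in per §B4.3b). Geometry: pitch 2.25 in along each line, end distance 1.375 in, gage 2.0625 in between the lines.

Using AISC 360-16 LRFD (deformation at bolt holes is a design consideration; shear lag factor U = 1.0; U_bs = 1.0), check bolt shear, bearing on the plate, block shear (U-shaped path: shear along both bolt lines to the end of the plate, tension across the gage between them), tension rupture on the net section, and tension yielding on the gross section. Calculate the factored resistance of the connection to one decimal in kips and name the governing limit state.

52.8 kips (block shear governs)

Bolt shear: A_b = π(0.75)²/4 = 0.44179 in². φR_n = 0.75 × 84 × 0.44179 × 4 × 1 = 111.3 kips.
Bearing (0.3125 in plate, F_u = 58 ksi): end bolts L_c = 1.375 − 0.8125/2 = 0.96875, R_n = min(1.2×0.96875×0.3125×58, 2.4×0.75×0.3125×58) = 21.07 kips/bolt; interior L_c = 2.25 − 0.8125 = 1.4375, R_n = 31.266 kips/bolt. φR_n = 0.75 × (2×21.07 + 2×31.266) = 78.5 kips.
Block shear: shear path 2×[1.375+1×2.25] = 2×3.625 in, A_gv = 2.2656, A_nv = 2×(3.625 − 1.5×0.875)×0.3125 = 1.4453 in²; tension across gage: (2.0625 − 1×0.875)×0.3125 = 0.37109 in². R_n = min(0.6×58×1.4453, 0.6×36×2.2656) + 1.0×58×0.37109 = min(50.296, 48.937) + 21.523 = 70.46 kips. φR_n = 0.75 × 70.46 = 52.8 kips.
Tension rupture (net): A_n = (6.375 − 2×0.875)×0.3125 = 1.4453 in² (U = 1.0, A_e = A_n). φR_n = 0.75 × 58 × 1.4453 = 62.9 kips.
Tension yield (gross): A_g = 6.375×0.3125 = 1.9922 in². φR_n = 0.90 × 36 × 1.9922 = 64.5 kips.
Governing: min(111.3, 78.5, 52.8, 62.9, 64.5) = 52.8 kips → block shear.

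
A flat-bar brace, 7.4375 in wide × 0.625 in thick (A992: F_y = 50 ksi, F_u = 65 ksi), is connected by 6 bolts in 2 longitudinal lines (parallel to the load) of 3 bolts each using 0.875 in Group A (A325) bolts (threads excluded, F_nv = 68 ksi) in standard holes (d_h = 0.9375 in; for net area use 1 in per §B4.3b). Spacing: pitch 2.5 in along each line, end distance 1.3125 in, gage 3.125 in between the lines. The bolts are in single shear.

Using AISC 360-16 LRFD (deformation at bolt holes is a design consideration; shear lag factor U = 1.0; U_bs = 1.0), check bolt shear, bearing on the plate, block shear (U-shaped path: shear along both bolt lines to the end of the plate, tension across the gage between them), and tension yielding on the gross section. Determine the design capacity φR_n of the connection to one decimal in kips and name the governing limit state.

184.0 kips (bolt shear governs)

Bolt shear: A_b = π(0.875)²/4 = 0.60132 in². φR_n = 0.75 × 68 × 0.60132 × 6 × 1 = 184.0 kips.
Bearing (0.625 in plate, F_u = 65 ksi): end bolts L_c = 1.3125 − 0.9375/2 = 0.84375, R_n = min(1.2×0.84375×0.625×65, 2.4×0.875×0.625×65) = 41.133 kips/bolt; interior L_c = 2.5 − 0.9375 = 1.5625, R_n = 76.172 kips/bolt. φR_n = 0.75 × (2×41.133 + 4×76.172) = 290.2 kips.
Block shear: shear path 2×[1.3125+2×2.5] = 2×6.3125 in, A_gv = 7.8906, A_nv = 2×(6.3125 − 2.5×1)×0.625 = 4.7656 in²; tension across gage: (3.125 − 1×1)×0.625 = 1.3281 in². R_n = min(0.6×65×4.7656, 0.6×50×7.8906) + 1.0×65×1.3281 = min(185.86, 236.72) + 86.327 = 272.19 kips. φR_n = 0.75 × 272.19 = 204.1 kips.
Tension yield (gross): A_g = 7.4375×0.625 = 4.6484 in². φR_n = 0.90 × 50 × 4.6484 = 209.2 kips.
Governing: min(184.0, 290.2, 204.1, 209.2) = 184.0 kips → bolt shear.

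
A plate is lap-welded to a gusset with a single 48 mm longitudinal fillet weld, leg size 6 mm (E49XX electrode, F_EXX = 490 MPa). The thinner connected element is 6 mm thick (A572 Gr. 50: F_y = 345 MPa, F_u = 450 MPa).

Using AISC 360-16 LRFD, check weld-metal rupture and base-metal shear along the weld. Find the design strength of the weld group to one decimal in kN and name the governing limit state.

44.9 kN (weld metal governs)

Weld metal: throat = 0.707×6 = 4.242 mm, L = 48 mm. φR_n = 0.75 × 0.6 × 490 × 4.242 × 48 = 44.9 kN.
Base metal shear (6 mm plate): yield φR_n = 1.0×0.6×345×6×48 = 59.6 kN; rupture φR_n = 0.75×0.6×450×6×48 = 58.3 kN; take 58.3 kN (rupture).
Governing: min(44.9, 58.3) = 44.9 kN → weld metal.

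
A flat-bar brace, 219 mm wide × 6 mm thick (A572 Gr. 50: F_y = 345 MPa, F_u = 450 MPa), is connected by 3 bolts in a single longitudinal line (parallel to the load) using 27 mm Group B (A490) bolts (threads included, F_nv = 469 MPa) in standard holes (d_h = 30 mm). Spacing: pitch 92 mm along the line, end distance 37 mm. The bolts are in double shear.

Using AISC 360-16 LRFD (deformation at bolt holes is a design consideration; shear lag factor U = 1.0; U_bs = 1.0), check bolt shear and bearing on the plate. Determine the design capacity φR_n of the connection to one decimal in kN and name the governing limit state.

Bolt shear: A_b = π(27)²/4 = 572.56 mm². φR_n = 0.75 × 469 × 572.56 × 3 × 2 = 1208.4 kN.
Bearing (6 mm plate, F_u = 450 MPa): end bolts L_c = 37 − 30/2 = 22, R_n = min(1.2×22×6×450, 2.4×27×6×450) = 71.28 kN/bolt; interior L_c = 92 − 30 = 62, R_n = 174.96 kN/bolt. φR_n = 0.75 × (1×71.28 + 2×174.96) = 315.9 kN.
Governing: min(1208.4, 315.9) = 315.9 kN → bearing.

315.9 kN (bearing governs)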